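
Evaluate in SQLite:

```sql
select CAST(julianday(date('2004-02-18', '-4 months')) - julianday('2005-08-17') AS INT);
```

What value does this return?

-669

Adding -4 months to 2004-02-18 gives 2003-10-18.
13 days remain in October 2003 after the 18th (31 − 18).
Full months from November 2003 through July 2005 contribute their day counts.
Then 17 days into August 2005.
Total: 13 + 30 + 31 + 31 + 29 + 31 + 30 + 31 + 30 + 31 + 31 + 30 + 31 + 30 + 31 + 31 + 28 + 31 + 30 + 31 + 30 + 31 + 17 = 669.
The subtraction is earlier − later, so the result is −669 → -669.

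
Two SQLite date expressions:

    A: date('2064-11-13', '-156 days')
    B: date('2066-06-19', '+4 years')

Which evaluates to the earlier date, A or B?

A = 2064-06-10.
B = 2070-06-19.
A is earlier.

A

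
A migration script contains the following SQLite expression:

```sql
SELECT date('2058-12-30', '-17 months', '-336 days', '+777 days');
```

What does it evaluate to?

Adding -17 months to 2058-12-30 gives 2057-07-30.
Applying '-336 days' to 2057-07-30: counting 336 days back gives 2056-08-28.
Applying '+777 days' to 2056-08-28: counting 777 days forward gives 2058-10-14.

2058-10-14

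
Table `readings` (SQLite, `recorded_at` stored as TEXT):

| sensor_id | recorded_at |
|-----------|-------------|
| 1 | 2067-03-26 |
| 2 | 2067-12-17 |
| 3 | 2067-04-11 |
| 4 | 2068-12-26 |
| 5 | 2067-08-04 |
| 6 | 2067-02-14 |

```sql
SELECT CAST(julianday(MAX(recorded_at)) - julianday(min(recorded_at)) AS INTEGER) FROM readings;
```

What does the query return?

681

MIN = 2067-02-14, MAX = 2068-12-26.
14 days remain in February 2067 after the 14th (28 − 14).
Full months from March 2067 through November 2068 contribute their day counts.
Then 26 days into December 2068.
Total: 14 + 31 + 30 + 31 + 30 + 31 + 31 + 30 + 31 + 30 + 31 + 31 + 29 + 31 + 30 + 31 + 30 + 31 + 31 + 30 + 31 + 30 + 26 = 681.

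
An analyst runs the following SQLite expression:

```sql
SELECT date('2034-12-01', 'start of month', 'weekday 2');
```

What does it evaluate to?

2034-12-05

`start of month` rewinds 2034-12-01 to 2034-12-01.
`weekday 2` advances to the next Tuesday; 2034-12-01 is a Friday, so it moves forward to 2034-12-05.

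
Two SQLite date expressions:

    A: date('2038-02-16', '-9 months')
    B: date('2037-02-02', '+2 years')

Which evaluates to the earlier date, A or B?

A

A = 2037-05-16.
B = 2039-02-02.
A is earlier.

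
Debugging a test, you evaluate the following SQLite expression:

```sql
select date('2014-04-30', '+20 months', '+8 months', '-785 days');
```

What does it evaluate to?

2014-07-07

Adding +20 months to 2014-04-30 gives 2015-12-30.
Adding +8 months to 2015-12-30 gives 2016-08-30.
Applying '-785 days' to 2016-08-30: counting 785 days back gives 2014-07-07.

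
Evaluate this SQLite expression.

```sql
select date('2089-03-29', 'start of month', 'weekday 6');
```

`start of month` rewinds 2089-03-29 to 2089-03-01.
`weekday 6` advances to the next Saturday; 2089-03-01 is a Tuesday, so it moves forward to 2089-03-05.

2089-03-05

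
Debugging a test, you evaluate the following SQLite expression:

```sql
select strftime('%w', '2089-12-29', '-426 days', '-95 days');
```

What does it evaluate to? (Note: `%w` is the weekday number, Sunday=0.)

1

First apply '-426 days', '-95 days': 2089-12-29 → 2088-07-26.
2088-07-26 is a Monday; with Sunday=0 that is 1.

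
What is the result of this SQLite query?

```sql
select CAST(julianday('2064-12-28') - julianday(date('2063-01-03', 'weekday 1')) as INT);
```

`weekday 1` advances to the next Monday; 2063-01-03 is a Wednesday, so it moves forward to 2063-01-08.
23 days remain in January 2063 after the 8th (31 − 8).
Full months from February 2063 through November 2064 contribute their day counts.
Then 28 days into December 2064.
Total: 23 + 28 + 31 + 30 + 31 + 30 + 31 + 31 + 30 + 31 + 30 + 31 + 31 + 29 + 31 + 30 + 31 + 30 + 31 + 31 + 30 + 31 + 30 + 28 = 720.

720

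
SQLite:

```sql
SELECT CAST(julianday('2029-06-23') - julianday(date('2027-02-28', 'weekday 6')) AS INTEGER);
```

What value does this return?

`weekday 6` advances to the next Saturday; 2027-02-28 is a Sunday, so it moves forward to 2027-03-06.
25 days remain in March 2027 after the 6th (31 − 6).
Full months from April 2027 through May 2029 contribute their day counts.
Then 23 days into June 2029.
Total: 25 + 30 + 31 + 30 + 31 + 31 + 30 + 31 + 30 + 31 + 31 + 29 + 31 + 30 + 31 + 30 + 31 + 31 + 30 + 31 + 30 + 31 + 31 + 28 + 31 + 30 + 31 + 23 = 840.

840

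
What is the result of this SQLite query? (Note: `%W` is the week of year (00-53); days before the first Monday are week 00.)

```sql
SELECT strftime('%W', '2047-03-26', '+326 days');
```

First apply '+326 days': 2047-03-26 → 2048-02-15.
2048-02-15 is a Saturday. SQLite's %W counts Mondays since the year started; the result is 06.

06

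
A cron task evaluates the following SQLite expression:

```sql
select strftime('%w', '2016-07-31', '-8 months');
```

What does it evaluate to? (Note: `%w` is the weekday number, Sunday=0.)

2

First apply '-8 months': 2016-07-31 → 2015-12-01.
2015-12-01 is a Tuesday; with Sunday=0 that is 2.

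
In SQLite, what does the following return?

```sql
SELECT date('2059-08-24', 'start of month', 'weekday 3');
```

`start of month` rewinds 2059-08-24 to 2059-08-01.
`weekday 3` advances to the next Wednesday; 2059-08-01 is a Friday, so it moves forward to 2059-08-06.

2059-08-06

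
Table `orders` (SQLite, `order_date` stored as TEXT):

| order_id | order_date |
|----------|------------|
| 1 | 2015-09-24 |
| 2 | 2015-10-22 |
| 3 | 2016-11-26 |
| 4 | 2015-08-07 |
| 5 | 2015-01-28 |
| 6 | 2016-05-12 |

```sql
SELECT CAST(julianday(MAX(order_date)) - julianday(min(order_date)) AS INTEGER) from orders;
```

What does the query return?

MIN = 2015-01-28, MAX = 2016-11-26.
3 days remain in January 2015 after the 28th (31 − 28).
Full months from February 2015 through October 2016 contribute their day counts.
Then 26 days into November 2016.
Total: 3 + 28 + 31 + 30 + 31 + 30 + 31 + 31 + 30 + 31 + 30 + 31 + 31 + 29 + 31 + 30 + 31 + 30 + 31 + 31 + 30 + 31 + 26 = 668.

668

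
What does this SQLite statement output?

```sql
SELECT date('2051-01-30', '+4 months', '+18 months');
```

2052-11-30

Adding +4 months to 2051-01-30 gives 2051-05-30.
Adding +18 months to 2051-05-30 gives 2052-11-30.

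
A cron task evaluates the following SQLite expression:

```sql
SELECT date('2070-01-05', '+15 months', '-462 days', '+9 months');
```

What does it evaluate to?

Adding +15 months to 2070-01-05 gives 2071-04-05.
Applying '-462 days' to 2071-04-05: counting 462 days back gives 2069-12-29.
Adding +9 months to 2069-12-29 gives 2070-09-29.

2070-09-29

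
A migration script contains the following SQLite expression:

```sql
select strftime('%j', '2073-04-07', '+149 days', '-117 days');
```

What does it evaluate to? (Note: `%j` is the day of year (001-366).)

129

First apply '+149 days', '-117 days': 2073-04-07 → 2073-05-09.
Day-of-year for 2073-05-09: days since 2073-01-01 inclusive = 129, zero-padded to 129.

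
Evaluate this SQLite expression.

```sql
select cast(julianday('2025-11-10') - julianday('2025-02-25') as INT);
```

258

3 days remain in February 2025 after the 25th (28 − 25).
Full months from March 2025 through October 2025 contribute their day counts.
Then 10 days into November 2025.
Total: 3 + 31 + 30 + 31 + 30 + 31 + 31 + 30 + 31 + 10 = 258.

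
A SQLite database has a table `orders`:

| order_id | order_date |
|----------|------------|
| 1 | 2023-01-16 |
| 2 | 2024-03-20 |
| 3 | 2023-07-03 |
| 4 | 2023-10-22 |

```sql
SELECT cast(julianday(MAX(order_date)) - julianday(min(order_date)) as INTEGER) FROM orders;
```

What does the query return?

MIN = 2023-01-16, MAX = 2024-03-20.
15 days remain in January 2023 after the 16th (31 − 16).
Full months from February 2023 through February 2024 contribute their day counts.
Then 20 days into March 2024.
Total: 15 + 28 + 31 + 30 + 31 + 30 + 31 + 31 + 30 + 31 + 30 + 31 + 31 + 29 + 20 = 429.

429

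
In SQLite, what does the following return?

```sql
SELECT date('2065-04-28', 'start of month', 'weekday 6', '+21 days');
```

`start of month` rewinds 2065-04-28 to 2065-04-01.
`weekday 6` advances to the next Saturday; 2065-04-01 is a Wednesday, so it moves forward to 2065-04-04.
Advancing 21 more days within April lands on 2065-04-25.

2065-04-25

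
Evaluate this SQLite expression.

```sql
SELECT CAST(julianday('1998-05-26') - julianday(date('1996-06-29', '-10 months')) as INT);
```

1001

Adding -10 months to 1996-06-29 gives 1995-08-29.
2 days remain in August 1995 after the 29th (31 − 29).
Full months from September 1995 through April 1998 contribute their day counts.
Then 26 days into May 1998.
Total: 2 + 30 + 31 + 30 + 31 + 31 + 29 + 31 + 30 + 31 + 30 + 31 + 31 + 30 + 31 + 30 + 31 + 31 + 28 + 31 + 30 + 31 + 30 + 31 + 31 + 30 + 31 + 30 + 31 + 31 + 28 + 31 + 30 + 26 = 1001.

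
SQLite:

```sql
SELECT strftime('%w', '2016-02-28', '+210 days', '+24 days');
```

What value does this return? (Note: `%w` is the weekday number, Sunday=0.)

First apply '+210 days', '+24 days': 2016-02-28 → 2016-10-19.
2016-10-19 is a Wednesday; with Sunday=0 that is 3.

3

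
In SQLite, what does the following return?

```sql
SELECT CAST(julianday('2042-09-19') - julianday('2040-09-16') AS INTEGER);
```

733

14 days remain in September 2040 after the 16th (30 − 16).
Full months from October 2040 through August 2042 contribute their day counts.
Then 19 days into September 2042.
Total: 14 + 31 + 30 + 31 + 31 + 28 + 31 + 30 + 31 + 30 + 31 + 31 + 30 + 31 + 30 + 31 + 31 + 28 + 31 + 30 + 31 + 30 + 31 + 31 + 19 = 733.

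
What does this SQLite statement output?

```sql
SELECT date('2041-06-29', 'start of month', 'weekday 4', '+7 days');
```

2041-06-13

`start of month` rewinds 2041-06-29 to 2041-06-01.
`weekday 4` advances to the next Thursday; 2041-06-01 is a Saturday, so it moves forward to 2041-06-06.
Advancing 7 more days within June lands on 2041-06-13.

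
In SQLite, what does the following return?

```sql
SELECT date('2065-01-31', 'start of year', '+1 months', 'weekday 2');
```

`start of year` rewinds 2065-01-31 to 2065-01-01.
Adding +1 month to 2065-01-01 gives 2065-02-01.
`weekday 2` advances to the next Tuesday; 2065-02-01 is a Sunday, so it moves forward to 2065-02-03.

2065-02-03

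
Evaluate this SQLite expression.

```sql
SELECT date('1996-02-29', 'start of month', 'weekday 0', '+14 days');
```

`start of month` rewinds 1996-02-29 to 1996-02-01.
`weekday 0` advances to the next Sunday; 1996-02-01 is a Thursday, so it moves forward to 1996-02-04.
Advancing 14 more days within February lands on 1996-02-18.

1996-02-18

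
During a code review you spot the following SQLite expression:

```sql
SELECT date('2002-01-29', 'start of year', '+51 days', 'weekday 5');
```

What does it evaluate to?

`start of year` rewinds 2002-01-29 to 2002-01-01.
Applying '+51 days' to 2002-01-01: counting 51 days forward gives 2002-02-21.
`weekday 5` advances to the next Friday; 2002-02-21 is a Thursday, so it moves forward to 2002-02-22.

2002-02-22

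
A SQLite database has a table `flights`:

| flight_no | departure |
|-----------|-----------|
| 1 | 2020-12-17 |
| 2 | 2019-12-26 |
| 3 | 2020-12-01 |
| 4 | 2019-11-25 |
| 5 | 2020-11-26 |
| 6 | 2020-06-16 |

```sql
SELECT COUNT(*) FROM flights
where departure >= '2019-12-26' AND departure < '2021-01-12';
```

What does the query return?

Rows in [2019-12-26, 2021-01-12): 2020-12-17, 2019-12-26, 2020-12-01, 2020-11-26, 2020-06-16 → 5 rows.

5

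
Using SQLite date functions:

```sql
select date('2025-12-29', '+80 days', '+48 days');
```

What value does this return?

2026-05-06

Applying '+80 days' to 2025-12-29: counting 80 days forward gives 2026-03-19.
Applying '+48 days' to 2026-03-19: counting 48 days forward gives 2026-05-06.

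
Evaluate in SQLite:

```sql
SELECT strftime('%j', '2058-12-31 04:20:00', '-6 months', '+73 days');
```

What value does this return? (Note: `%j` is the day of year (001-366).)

First apply '-6 months', '+73 days': 2058-12-31 04:20:00 → 2058-09-12 04:20:00.
Day-of-year for 2058-09-12: days since 2058-01-01 inclusive = 255, zero-padded to 255.

255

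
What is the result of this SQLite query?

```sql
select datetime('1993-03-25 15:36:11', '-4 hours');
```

1993-03-25 11:36:11

-4 hours from 1993-03-25 15:36:11 is 1993-03-25 11:36:11.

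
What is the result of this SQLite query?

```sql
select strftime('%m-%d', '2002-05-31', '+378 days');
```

First apply '+378 days': 2002-05-31 → 2003-06-13.
`%m-%d` extracts the month-day: 06-13.

06-13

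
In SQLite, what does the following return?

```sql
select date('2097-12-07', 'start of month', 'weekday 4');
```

2097-12-05

`start of month` rewinds 2097-12-07 to 2097-12-01.
`weekday 4` advances to the next Thursday; 2097-12-01 is a Sunday, so it moves forward to 2097-12-05.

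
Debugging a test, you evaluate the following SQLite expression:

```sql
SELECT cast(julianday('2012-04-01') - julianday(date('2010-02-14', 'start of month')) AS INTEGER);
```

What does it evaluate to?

790

`start of month` rewinds 2010-02-14 to 2010-02-01.
27 days remain in February 2010 after the 1st (28 − 1).
Full months from March 2010 through March 2012 contribute their day counts.
Then 1 day into April 2012.
Total: 27 + 31 + 30 + 31 + 30 + 31 + 31 + 30 + 31 + 30 + 31 + 31 + 28 + 31 + 30 + 31 + 30 + 31 + 31 + 30 + 31 + 30 + 31 + 31 + 29 + 31 + 1 = 790.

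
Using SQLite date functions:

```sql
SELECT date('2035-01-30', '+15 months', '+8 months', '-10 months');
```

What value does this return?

Adding +15 months to 2035-01-30 gives 2036-04-30.
Adding +8 months to 2036-04-30 gives 2036-12-30.
Adding -10 months to 2036-12-30 targets 2036-02-30. February 2036 has only 29 days, so SQLite normalizes the 1-day overflow forward to 2036-03-01.

2036-03-01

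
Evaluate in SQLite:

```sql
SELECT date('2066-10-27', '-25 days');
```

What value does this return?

2066-10-02

Going back 25 days within October lands on 2066-10-02.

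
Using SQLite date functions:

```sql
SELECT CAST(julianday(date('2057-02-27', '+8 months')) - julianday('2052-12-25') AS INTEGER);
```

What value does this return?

1767

Adding +8 months to 2057-02-27 gives 2057-10-27.
6 days remain in December 2052 after the 25th (31 − 25).
Full months from January 2053 through September 2057 contribute their day counts.
Then 27 days into October 2057.
Total: 6 + 31 + 28 + 31 + 30 + 31 + 30 + 31 + 31 + 30 + 31 + 30 + 31 + 31 + 28 + 31 + 30 + 31 + 30 + 31 + 31 + 30 + 31 + 30 + 31 + 31 + 28 + 31 + 30 + 31 + 30 + 31 + 31 + 30 + 31 + 30 + 31 + 31 + 29 + 31 + 30 + 31 + 30 + 31 + 31 + 30 + 31 + 30 + 31 + 31 + 28 + 31 + 30 + 31 + 30 + 31 + 31 + 30 + 27 = 1767.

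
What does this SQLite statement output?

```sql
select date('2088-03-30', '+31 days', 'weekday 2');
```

2088-05-04

March 2088 has 31 days; 1 remain after the 30th, so 2 days reach 2088-04-01.
Advancing 29 more days within April lands on 2088-04-30.
`weekday 2` advances to the next Tuesday; 2088-04-30 is a Friday, so it moves forward to 2088-05-04.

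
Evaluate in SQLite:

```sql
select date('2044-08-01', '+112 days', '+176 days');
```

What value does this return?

2045-05-16

Applying '+112 days' to 2044-08-01: counting 112 days forward gives 2044-11-21.
Applying '+176 days' to 2044-11-21: counting 176 days forward gives 2045-05-16.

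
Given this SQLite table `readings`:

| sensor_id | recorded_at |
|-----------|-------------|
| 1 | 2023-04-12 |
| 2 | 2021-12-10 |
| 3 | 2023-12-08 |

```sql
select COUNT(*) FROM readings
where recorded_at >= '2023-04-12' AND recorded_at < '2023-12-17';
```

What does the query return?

2

Rows in [2023-04-12, 2023-12-17): 2023-04-12, 2023-12-08 → 2 rows.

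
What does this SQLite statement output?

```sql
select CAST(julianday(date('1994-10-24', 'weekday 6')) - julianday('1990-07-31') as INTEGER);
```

1551

`weekday 6` advances to the next Saturday; 1994-10-24 is a Monday, so it moves forward to 1994-10-29.
0 days remain in July 1990 after the 31st (31 − 31).
Full months from August 1990 through September 1994 contribute their day counts.
Then 29 days into October 1994.
Total: 0 + 31 + 30 + 31 + 30 + 31 + 31 + 28 + 31 + 30 + 31 + 30 + 31 + 31 + 30 + 31 + 30 + 31 + 31 + 29 + 31 + 30 + 31 + 30 + 31 + 31 + 30 + 31 + 30 + 31 + 31 + 28 + 31 + 30 + 31 + 30 + 31 + 31 + 30 + 31 + 30 + 31 + 31 + 28 + 31 + 30 + 31 + 30 + 31 + 31 + 30 + 29 = 1551.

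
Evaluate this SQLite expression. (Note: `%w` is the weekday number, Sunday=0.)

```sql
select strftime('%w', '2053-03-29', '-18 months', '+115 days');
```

1

First apply '-18 months', '+115 days': 2053-03-29 → 2052-01-22.
2052-01-22 is a Monday; with Sunday=0 that is 1.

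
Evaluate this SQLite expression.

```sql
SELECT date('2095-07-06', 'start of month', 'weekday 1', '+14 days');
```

2095-07-18

`start of month` rewinds 2095-07-06 to 2095-07-01.
`weekday 1` advances to the next Monday; 2095-07-01 is a Friday, so it moves forward to 2095-07-04.
Advancing 14 more days within July lands on 2095-07-18.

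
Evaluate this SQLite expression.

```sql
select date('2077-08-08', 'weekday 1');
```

2077-08-09

`weekday 1` advances to the next Monday; 2077-08-08 is a Sunday, so it moves forward to 2077-08-09.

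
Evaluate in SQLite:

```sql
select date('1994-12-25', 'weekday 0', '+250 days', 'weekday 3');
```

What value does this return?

`weekday 0` advances to the next Sunday; 1994-12-25 is already a Sunday, so it stays at 1994-12-25.
Applying '+250 days' to 1994-12-25: counting 250 days forward gives 1995-09-01.
`weekday 3` advances to the next Wednesday; 1995-09-01 is a Friday, so it moves forward to 1995-09-06.

1995-09-06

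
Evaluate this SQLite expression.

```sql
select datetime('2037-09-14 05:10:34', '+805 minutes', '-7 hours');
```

805 minutes = 13h 25m; +805 minutes from 2037-09-14 05:10:34 is 2037-09-14 18:35:34.
-7 hours from 2037-09-14 18:35:34 is 2037-09-14 11:35:34.

2037-09-14 11:35:34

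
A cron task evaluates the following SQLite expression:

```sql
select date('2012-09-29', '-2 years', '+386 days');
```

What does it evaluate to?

Adding -2 years to 2012-09-29 gives 2010-09-29.
Applying '+386 days' to 2010-09-29: counting 386 days forward gives 2011-10-20.

2011-10-20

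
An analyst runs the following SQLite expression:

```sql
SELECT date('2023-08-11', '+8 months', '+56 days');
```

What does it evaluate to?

Adding +8 months to 2023-08-11 gives 2024-04-11.
Applying '+56 days' to 2024-04-11: counting 56 days forward gives 2024-06-06.

2024-06-06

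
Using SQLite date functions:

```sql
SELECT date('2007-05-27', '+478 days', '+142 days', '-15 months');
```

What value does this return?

Applying '+478 days' to 2007-05-27: counting 478 days forward gives 2008-09-16.
Applying '+142 days' to 2008-09-16: counting 142 days forward gives 2009-02-05.
Adding -15 months to 2009-02-05 gives 2007-11-05.

2007-11-05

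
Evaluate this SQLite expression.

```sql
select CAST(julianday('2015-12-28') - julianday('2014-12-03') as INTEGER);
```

28 days remain in December 2014 after the 3rd (31 − 3).
Full months from January 2015 through November 2015 contribute their day counts.
Then 28 days into December 2015.
Total: 28 + 31 + 28 + 31 + 30 + 31 + 30 + 31 + 31 + 30 + 31 + 30 + 28 = 390.

390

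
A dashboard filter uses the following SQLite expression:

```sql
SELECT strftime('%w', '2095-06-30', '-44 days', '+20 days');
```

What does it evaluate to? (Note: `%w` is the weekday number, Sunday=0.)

1

First apply '-44 days', '+20 days': 2095-06-30 → 2095-06-06.
2095-06-06 is a Monday; with Sunday=0 that is 1.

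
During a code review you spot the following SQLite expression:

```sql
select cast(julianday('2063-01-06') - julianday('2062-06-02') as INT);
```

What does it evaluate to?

218

28 days remain in June 2062 after the 2nd (30 − 2).
Full months from July 2062 through December 2062 contribute their day counts.
Then 6 days into January 2063.
Total: 28 + 31 + 31 + 30 + 31 + 30 + 31 + 6 = 218.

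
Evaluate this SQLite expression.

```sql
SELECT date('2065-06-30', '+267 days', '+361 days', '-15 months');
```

2065-12-20

Applying '+267 days' to 2065-06-30: counting 267 days forward gives 2066-03-24.
Applying '+361 days' to 2066-03-24: counting 361 days forward gives 2067-03-20.
Adding -15 months to 2067-03-20 gives 2065-12-20.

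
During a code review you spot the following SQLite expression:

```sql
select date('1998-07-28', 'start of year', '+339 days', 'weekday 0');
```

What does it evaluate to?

1998-12-06

`start of year` rewinds 1998-07-28 to 1998-01-01.
Applying '+339 days' to 1998-01-01: counting 339 days forward gives 1998-12-06.
`weekday 0` advances to the next Sunday; 1998-12-06 is already a Sunday, so it stays at 1998-12-06.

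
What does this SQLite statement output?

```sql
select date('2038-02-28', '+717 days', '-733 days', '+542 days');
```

Applying '+717 days' to 2038-02-28: counting 717 days forward gives 2040-02-15.
Applying '-733 days' to 2040-02-15: counting 733 days back gives 2038-02-12.
Applying '+542 days' to 2038-02-12: counting 542 days forward gives 2039-08-08.

2039-08-08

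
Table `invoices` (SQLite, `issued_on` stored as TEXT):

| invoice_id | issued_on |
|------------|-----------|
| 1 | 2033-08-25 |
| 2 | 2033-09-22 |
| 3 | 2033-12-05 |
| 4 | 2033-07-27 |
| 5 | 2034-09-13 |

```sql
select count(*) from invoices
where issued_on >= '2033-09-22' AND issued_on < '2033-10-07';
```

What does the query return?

1

Rows in [2033-09-22, 2033-10-07): 2033-09-22 → 1 row.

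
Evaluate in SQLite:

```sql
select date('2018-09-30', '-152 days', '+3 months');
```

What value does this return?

2018-08-01

Applying '-152 days' to 2018-09-30: counting 152 days back gives 2018-05-01.
Adding +3 months to 2018-05-01 gives 2018-08-01.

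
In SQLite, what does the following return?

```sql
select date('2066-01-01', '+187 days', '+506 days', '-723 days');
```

Applying '+187 days' to 2066-01-01: counting 187 days forward gives 2066-07-07.
Applying '+506 days' to 2066-07-07: counting 506 days forward gives 2067-11-25.
Applying '-723 days' to 2067-11-25: counting 723 days back gives 2065-12-02.

2065-12-02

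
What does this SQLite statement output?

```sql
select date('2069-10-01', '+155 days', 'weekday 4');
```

2070-03-06

Applying '+155 days' to 2069-10-01: counting 155 days forward gives 2070-03-05.
`weekday 4` advances to the next Thursday; 2070-03-05 is a Wednesday, so it moves forward to 2070-03-06.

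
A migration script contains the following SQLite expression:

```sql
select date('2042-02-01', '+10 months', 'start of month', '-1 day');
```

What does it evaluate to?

Adding +10 months to 2042-02-01 gives 2042-12-01.
`start of month` rewinds 2042-12-01 to 2042-12-01.
Going back 1 day from 2042-12-01 reaches 2042-11-30 (last day of November, 30 days).

2042-11-30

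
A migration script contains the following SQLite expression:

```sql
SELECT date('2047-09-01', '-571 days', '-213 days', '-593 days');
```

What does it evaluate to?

Applying '-571 days' to 2047-09-01: counting 571 days back gives 2046-02-07.
Applying '-213 days' to 2046-02-07: counting 213 days back gives 2045-07-09.
Applying '-593 days' to 2045-07-09: counting 593 days back gives 2043-11-24.

2043-11-24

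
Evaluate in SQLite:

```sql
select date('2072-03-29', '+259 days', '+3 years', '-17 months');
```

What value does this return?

Applying '+259 days' to 2072-03-29: counting 259 days forward gives 2072-12-13.
Adding +3 years to 2072-12-13 gives 2075-12-13.
Adding -17 months to 2075-12-13 gives 2074-07-13.

2074-07-13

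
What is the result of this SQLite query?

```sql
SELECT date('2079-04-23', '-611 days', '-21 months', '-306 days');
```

Applying '-611 days' to 2079-04-23: counting 611 days back gives 2077-08-20.
Adding -21 months to 2077-08-20 gives 2075-11-20.
Applying '-306 days' to 2075-11-20: counting 306 days back gives 2075-01-18.

2075-01-18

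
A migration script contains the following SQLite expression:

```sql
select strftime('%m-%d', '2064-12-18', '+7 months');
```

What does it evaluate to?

First apply '+7 months': 2064-12-18 → 2065-07-18.
`%m-%d` extracts the month-day: 07-18.

07-18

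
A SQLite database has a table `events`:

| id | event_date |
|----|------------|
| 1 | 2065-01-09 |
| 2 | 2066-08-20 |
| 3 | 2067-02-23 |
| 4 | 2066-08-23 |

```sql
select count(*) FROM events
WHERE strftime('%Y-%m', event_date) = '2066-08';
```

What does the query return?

2

Rows with year-month 2066-08: 2066-08-20, 2066-08-23 → 2.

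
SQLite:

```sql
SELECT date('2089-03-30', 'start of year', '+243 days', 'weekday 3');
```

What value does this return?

`start of year` rewinds 2089-03-30 to 2089-01-01.
Applying '+243 days' to 2089-01-01: counting 243 days forward gives 2089-09-01.
`weekday 3` advances to the next Wednesday; 2089-09-01 is a Thursday, so it moves forward to 2089-09-07.

2089-09-07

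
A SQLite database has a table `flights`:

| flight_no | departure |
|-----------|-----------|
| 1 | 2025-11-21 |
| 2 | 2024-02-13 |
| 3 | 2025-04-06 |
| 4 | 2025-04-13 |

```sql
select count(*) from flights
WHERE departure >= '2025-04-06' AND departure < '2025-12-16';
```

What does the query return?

3

Rows in [2025-04-06, 2025-12-16): 2025-11-21, 2025-04-06, 2025-04-13 → 3 rows.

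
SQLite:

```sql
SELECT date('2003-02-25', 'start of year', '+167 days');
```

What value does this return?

2003-06-17

`start of year` rewinds 2003-02-25 to 2003-01-01.
Applying '+167 days' to 2003-01-01: counting 167 days forward gives 2003-06-17.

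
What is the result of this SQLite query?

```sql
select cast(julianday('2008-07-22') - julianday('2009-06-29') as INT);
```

9 days remain in July 2008 after the 22nd (31 − 22).
Full months from August 2008 through May 2009 contribute their day counts.
Then 29 days into June 2009.
Total: 9 + 31 + 30 + 31 + 30 + 31 + 31 + 28 + 31 + 30 + 31 + 29 = 342.
The subtraction is earlier − later, so the result is −342 → -342.

-342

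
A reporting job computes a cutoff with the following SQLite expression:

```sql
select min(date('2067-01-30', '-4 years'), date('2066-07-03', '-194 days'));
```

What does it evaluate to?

2063-01-30

date('2067-01-30', '-4 years') → 2063-01-30.
date('2066-07-03', '-194 days') → 2065-12-21.
Earlier of the two is 2063-01-30.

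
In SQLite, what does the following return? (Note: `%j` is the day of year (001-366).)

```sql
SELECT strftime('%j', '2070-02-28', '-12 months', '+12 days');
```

071

First apply '-12 months', '+12 days': 2070-02-28 → 2069-03-12.
Day-of-year for 2069-03-12: days since 2069-01-01 inclusive = 71, zero-padded to 071.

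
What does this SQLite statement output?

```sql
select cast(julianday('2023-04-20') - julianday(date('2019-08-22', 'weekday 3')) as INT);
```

`weekday 3` advances to the next Wednesday; 2019-08-22 is a Thursday, so it moves forward to 2019-08-28.
3 days remain in August 2019 after the 28th (31 − 28).
Full months from September 2019 through March 2023 contribute their day counts.
Then 20 days into April 2023.
Total: 3 + 30 + 31 + 30 + 31 + 31 + 29 + 31 + 30 + 31 + 30 + 31 + 31 + 30 + 31 + 30 + 31 + 31 + 28 + 31 + 30 + 31 + 30 + 31 + 31 + 30 + 31 + 30 + 31 + 31 + 28 + 31 + 30 + 31 + 30 + 31 + 31 + 30 + 31 + 30 + 31 + 31 + 28 + 31 + 20 = 1331.

1331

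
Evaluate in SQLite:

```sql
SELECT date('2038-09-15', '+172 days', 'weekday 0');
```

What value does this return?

Applying '+172 days' to 2038-09-15: counting 172 days forward gives 2039-03-06.
`weekday 0` advances to the next Sunday; 2039-03-06 is already a Sunday, so it stays at 2039-03-06.

2039-03-06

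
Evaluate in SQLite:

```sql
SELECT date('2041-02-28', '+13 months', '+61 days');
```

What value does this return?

2042-05-28

Adding +13 months to 2041-02-28 gives 2042-03-28.
Applying '+61 days' to 2042-03-28: counting 61 days forward gives 2042-05-28.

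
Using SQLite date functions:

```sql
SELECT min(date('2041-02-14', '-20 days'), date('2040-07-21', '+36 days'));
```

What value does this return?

date('2041-02-14', '-20 days') → 2041-01-25.
date('2040-07-21', '+36 days') → 2040-08-26.
Earlier of the two is 2040-08-26.

2040-08-26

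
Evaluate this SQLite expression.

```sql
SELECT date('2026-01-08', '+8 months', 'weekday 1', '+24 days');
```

Adding +8 months to 2026-01-08 gives 2026-09-08.
`weekday 1` advances to the next Monday; 2026-09-08 is a Tuesday, so it moves forward to 2026-09-14.
September 2026 has 30 days; 16 remain after the 14th, so 17 days reach 2026-10-01.
Advancing 7 more days within October lands on 2026-10-08.

2026-10-08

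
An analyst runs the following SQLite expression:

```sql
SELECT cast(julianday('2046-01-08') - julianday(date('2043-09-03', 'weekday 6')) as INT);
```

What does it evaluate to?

`weekday 6` advances to the next Saturday; 2043-09-03 is a Thursday, so it moves forward to 2043-09-05.
25 days remain in September 2043 after the 5th (30 − 5).
Full months from October 2043 through December 2045 contribute their day counts.
Then 8 days into January 2046.
Total: 25 + 31 + 30 + 31 + 31 + 29 + 31 + 30 + 31 + 30 + 31 + 31 + 30 + 31 + 30 + 31 + 31 + 28 + 31 + 30 + 31 + 30 + 31 + 31 + 30 + 31 + 30 + 31 + 8 = 856.

856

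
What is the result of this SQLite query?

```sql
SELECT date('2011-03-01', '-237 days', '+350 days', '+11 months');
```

Applying '-237 days' to 2011-03-01: counting 237 days back gives 2010-07-07.
Applying '+350 days' to 2010-07-07: counting 350 days forward gives 2011-06-22.
Adding +11 months to 2011-06-22 gives 2012-05-22.

2012-05-22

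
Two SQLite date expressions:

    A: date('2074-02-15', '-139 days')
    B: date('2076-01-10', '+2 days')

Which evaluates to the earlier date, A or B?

A

A = 2073-09-29.
B = 2076-01-12.
A is earlier.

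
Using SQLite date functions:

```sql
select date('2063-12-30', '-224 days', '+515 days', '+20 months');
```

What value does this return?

2066-06-16

Applying '-224 days' to 2063-12-30: counting 224 days back gives 2063-05-20.
Applying '+515 days' to 2063-05-20: counting 515 days forward gives 2064-10-16.
Adding +20 months to 2064-10-16 gives 2066-06-16.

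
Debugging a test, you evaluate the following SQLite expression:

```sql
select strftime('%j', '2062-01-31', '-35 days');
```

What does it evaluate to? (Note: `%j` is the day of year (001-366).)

361

First apply '-35 days': 2062-01-31 → 2061-12-27.
Day-of-year for 2061-12-27: days since 2061-01-01 inclusive = 361, zero-padded to 361.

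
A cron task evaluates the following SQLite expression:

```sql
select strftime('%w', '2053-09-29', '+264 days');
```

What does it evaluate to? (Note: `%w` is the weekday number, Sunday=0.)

First apply '+264 days': 2053-09-29 → 2054-06-20.
2054-06-20 is a Saturday; with Sunday=0 that is 6.

6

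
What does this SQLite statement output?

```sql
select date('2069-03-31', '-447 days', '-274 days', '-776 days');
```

2065-02-23

Applying '-447 days' to 2069-03-31: counting 447 days back gives 2068-01-09.
Applying '-274 days' to 2068-01-09: counting 274 days back gives 2067-04-10.
Applying '-776 days' to 2067-04-10: counting 776 days back gives 2065-02-23.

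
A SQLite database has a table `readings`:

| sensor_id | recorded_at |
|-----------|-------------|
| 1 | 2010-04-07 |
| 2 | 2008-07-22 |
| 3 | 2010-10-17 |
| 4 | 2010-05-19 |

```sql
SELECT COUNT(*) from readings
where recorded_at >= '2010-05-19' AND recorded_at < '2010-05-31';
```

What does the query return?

Rows in [2010-05-19, 2010-05-31): 2010-05-19 → 1 row.

1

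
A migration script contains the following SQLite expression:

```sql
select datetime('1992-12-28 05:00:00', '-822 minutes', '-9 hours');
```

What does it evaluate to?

1992-12-27 06:18:00

822 minutes = 13h 42m; -822 minutes from 1992-12-28 05:00:00 is 1992-12-27 15:18:00 (crosses midnight).
-9 hours from 1992-12-27 15:18:00 is 1992-12-27 06:18:00.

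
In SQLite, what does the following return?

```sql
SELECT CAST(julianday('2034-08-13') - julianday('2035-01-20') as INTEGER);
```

18 days remain in August 2034 after the 13th (31 − 13).
September 2034: 30 days.
October 2034: 31 days.
November 2034: 30 days.
December 2034: 31 days.
Then 20 days into January 2035.
Total: 18 + 30 + 31 + 30 + 31 + 20 = 160.
The subtraction is earlier − later, so the result is −160 → -160.

-160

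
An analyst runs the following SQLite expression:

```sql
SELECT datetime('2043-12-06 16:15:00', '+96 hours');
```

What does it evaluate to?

2043-12-10 16:15:00

+96 hours from 2043-12-06 16:15:00 is 2043-12-10 16:15:00 (crosses midnight).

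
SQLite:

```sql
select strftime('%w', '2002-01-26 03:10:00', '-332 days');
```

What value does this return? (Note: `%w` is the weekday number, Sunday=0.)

3

First apply '-332 days': 2002-01-26 03:10:00 → 2001-02-28 03:10:00.
2001-02-28 is a Wednesday; with Sunday=0 that is 3.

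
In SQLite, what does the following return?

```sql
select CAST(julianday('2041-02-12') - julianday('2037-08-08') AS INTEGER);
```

23 days remain in August 2037 after the 8th (31 − 8).
Full months from September 2037 through January 2041 contribute their day counts.
Then 12 days into February 2041.
Total: 23 + 30 + 31 + 30 + 31 + 31 + 28 + 31 + 30 + 31 + 30 + 31 + 31 + 30 + 31 + 30 + 31 + 31 + 28 + 31 + 30 + 31 + 30 + 31 + 31 + 30 + 31 + 30 + 31 + 31 + 29 + 31 + 30 + 31 + 30 + 31 + 31 + 30 + 31 + 30 + 31 + 31 + 12 = 1284.

1284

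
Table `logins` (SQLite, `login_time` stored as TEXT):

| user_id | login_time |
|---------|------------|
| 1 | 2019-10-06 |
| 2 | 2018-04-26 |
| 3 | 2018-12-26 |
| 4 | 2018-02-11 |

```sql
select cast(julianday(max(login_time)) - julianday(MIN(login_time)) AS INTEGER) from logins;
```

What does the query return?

MIN = 2018-02-11, MAX = 2019-10-06.
17 days remain in February 2018 after the 11th (28 − 11).
Full months from March 2018 through September 2019 contribute their day counts.
Then 6 days into October 2019.
Total: 17 + 31 + 30 + 31 + 30 + 31 + 31 + 30 + 31 + 30 + 31 + 31 + 28 + 31 + 30 + 31 + 30 + 31 + 31 + 30 + 6 = 602.

602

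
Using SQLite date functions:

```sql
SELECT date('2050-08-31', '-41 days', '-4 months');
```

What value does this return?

2050-03-21

Applying '-41 days' to 2050-08-31: counting 41 days back gives 2050-07-21.
Adding -4 months to 2050-07-21 gives 2050-03-21.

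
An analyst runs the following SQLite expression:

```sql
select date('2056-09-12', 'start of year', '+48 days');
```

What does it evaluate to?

`start of year` rewinds 2056-09-12 to 2056-01-01.
Applying '+48 days' to 2056-01-01: counting 48 days forward gives 2056-02-18.

2056-02-18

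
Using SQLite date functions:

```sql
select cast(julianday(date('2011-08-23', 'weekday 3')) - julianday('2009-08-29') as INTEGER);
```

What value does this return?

`weekday 3` advances to the next Wednesday; 2011-08-23 is a Tuesday, so it moves forward to 2011-08-24.
2 days remain in August 2009 after the 29th (31 − 29).
Full months from September 2009 through July 2011 contribute their day counts.
Then 24 days into August 2011.
Total: 2 + 30 + 31 + 30 + 31 + 31 + 28 + 31 + 30 + 31 + 30 + 31 + 31 + 30 + 31 + 30 + 31 + 31 + 28 + 31 + 30 + 31 + 30 + 31 + 24 = 725.

725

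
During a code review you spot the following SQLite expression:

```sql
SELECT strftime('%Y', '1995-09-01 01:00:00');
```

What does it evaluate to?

`%Y` extracts the 4-digit year: 1995.

1995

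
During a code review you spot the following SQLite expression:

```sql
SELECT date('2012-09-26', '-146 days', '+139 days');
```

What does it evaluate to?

Applying '-146 days' to 2012-09-26: counting 146 days back gives 2012-05-03.
Applying '+139 days' to 2012-05-03: counting 139 days forward gives 2012-09-19.

2012-09-19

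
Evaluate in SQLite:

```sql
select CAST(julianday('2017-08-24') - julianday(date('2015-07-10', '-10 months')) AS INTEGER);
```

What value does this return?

Adding -10 months to 2015-07-10 gives 2014-09-10.
20 days remain in September 2014 after the 10th (30 − 10).
Full months from October 2014 through July 2017 contribute their day counts.
Then 24 days into August 2017.
Total: 20 + 31 + 30 + 31 + 31 + 28 + 31 + 30 + 31 + 30 + 31 + 31 + 30 + 31 + 30 + 31 + 31 + 29 + 31 + 30 + 31 + 30 + 31 + 31 + 30 + 31 + 30 + 31 + 31 + 28 + 31 + 30 + 31 + 30 + 31 + 24 = 1079.

1079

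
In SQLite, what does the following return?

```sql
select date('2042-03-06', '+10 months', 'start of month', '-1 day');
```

2042-12-31

Adding +10 months to 2042-03-06 gives 2043-01-06.
`start of month` rewinds 2043-01-06 to 2043-01-01.
Going back 1 day from 2043-01-01 reaches 2042-12-31 (last day of December, 31 days).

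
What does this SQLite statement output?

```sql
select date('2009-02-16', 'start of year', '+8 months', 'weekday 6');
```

2009-09-05

`start of year` rewinds 2009-02-16 to 2009-01-01.
Adding +8 months to 2009-01-01 gives 2009-09-01.
`weekday 6` advances to the next Saturday; 2009-09-01 is a Tuesday, so it moves forward to 2009-09-05.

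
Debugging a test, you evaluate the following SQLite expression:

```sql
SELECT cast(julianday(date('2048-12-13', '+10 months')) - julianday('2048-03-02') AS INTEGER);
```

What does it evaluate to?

590

Adding +10 months to 2048-12-13 gives 2049-10-13.
29 days remain in March 2048 after the 2nd (31 − 2).
Full months from April 2048 through September 2049 contribute their day counts.
Then 13 days into October 2049.
Total: 29 + 30 + 31 + 30 + 31 + 31 + 30 + 31 + 30 + 31 + 31 + 28 + 31 + 30 + 31 + 30 + 31 + 31 + 30 + 13 = 590.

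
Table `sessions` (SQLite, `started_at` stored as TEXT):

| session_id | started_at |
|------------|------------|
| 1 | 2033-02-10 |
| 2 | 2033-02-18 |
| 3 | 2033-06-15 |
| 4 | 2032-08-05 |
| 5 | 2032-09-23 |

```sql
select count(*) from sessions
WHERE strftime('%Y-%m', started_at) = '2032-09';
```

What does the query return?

1

Rows with year-month 2032-09: 2032-09-23 → 1.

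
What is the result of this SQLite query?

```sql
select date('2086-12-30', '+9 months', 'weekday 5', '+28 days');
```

Adding +9 months to 2086-12-30 gives 2087-09-30.
`weekday 5` advances to the next Friday; 2087-09-30 is a Tuesday, so it moves forward to 2087-10-03.
Advancing 28 more days within October lands on 2087-10-31.

2087-10-31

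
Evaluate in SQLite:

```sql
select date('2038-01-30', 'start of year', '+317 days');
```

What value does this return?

`start of year` rewinds 2038-01-30 to 2038-01-01.
Applying '+317 days' to 2038-01-01: counting 317 days forward gives 2038-11-14.

2038-11-14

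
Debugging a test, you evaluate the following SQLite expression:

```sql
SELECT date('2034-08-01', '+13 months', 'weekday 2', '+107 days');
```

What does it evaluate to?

Adding +13 months to 2034-08-01 gives 2035-09-01.
`weekday 2` advances to the next Tuesday; 2035-09-01 is a Saturday, so it moves forward to 2035-09-04.
Applying '+107 days' to 2035-09-04: counting 107 days forward gives 2035-12-20.

2035-12-20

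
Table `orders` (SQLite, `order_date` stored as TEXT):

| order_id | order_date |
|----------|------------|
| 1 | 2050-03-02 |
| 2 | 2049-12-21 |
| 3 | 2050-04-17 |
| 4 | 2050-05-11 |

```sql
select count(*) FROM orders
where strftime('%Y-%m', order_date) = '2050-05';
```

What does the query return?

1

Rows with year-month 2050-05: 2050-05-11 → 1.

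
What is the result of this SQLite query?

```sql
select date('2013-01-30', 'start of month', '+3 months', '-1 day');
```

2013-03-31

`start of month` rewinds 2013-01-30 to 2013-01-01.
Adding +3 months to 2013-01-01 gives 2013-04-01.
Going back 1 day from 2013-04-01 reaches 2013-03-31 (last day of March, 31 days).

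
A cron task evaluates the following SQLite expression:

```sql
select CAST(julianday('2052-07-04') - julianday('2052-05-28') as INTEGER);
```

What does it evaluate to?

37

3 days remain in May 2052 after the 28th (31 − 28).
June 2052: 30 days.
Then 4 days into July 2052.
Total: 3 + 30 + 4 = 37.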